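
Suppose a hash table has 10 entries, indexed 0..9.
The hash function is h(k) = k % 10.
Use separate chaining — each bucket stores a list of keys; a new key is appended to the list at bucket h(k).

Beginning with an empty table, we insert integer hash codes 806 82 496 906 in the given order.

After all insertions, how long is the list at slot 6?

3

Insert 806: h=6, bucket 6 empty → new chain.
Insert 82: h=2, bucket 2 empty → new chain.
Insert 496: h=6, bucket 6 nonempty → append to chain.
Insert 906: h=6, bucket 6 nonempty → append to chain.
Final buckets:
0: .
1: .
2: 82
3: .
4: .
5: .
6: 806 -> 496 -> 906
7: .
8: .
9: .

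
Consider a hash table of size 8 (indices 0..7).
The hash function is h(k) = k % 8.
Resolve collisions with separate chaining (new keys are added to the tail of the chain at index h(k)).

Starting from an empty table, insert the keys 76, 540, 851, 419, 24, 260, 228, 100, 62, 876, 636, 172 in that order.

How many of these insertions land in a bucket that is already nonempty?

Insert 76: h=4, bucket 4 empty -> new chain.
Insert 540: h=4, bucket 4 nonempty -> append to chain.
Insert 851: h=3, bucket 3 empty -> new chain.
Insert 419: h=3, bucket 3 nonempty -> append to chain.
Insert 24: h=0, bucket 0 empty -> new chain.
Insert 260: h=4, bucket 4 nonempty -> append to chain.
Insert 228: h=4, bucket 4 nonempty -> append to chain.
Insert 100: h=4, bucket 4 nonempty -> append to chain.
Insert 62: h=6, bucket 6 empty -> new chain.
Insert 876: h=4, bucket 4 nonempty -> append to chain.
Insert 636: h=4, bucket 4 nonempty -> append to chain.
Insert 172: h=4, bucket 4 nonempty -> append to chain.
Final buckets:
0: 24
1: _
2: _
3: 851 -> 419
4: 76 -> 540 -> 260 -> 228 -> 100 -> 876 -> 636 -> 172
5: _
6: 62
7: _

8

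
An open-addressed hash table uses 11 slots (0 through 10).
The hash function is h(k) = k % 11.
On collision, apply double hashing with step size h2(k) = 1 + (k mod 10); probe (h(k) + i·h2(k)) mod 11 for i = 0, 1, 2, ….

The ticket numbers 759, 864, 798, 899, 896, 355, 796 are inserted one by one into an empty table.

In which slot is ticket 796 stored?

7

759 hashes to 0; slot 0 is free -> place at 0.
864 hashes to 6; slot 6 is free -> place at 6.
798 hashes to 6, h2=9; 6 taken -> place at 4.
899 hashes to 8; slot 8 is free -> place at 8.
896 hashes to 5; slot 5 is free -> place at 5.
355 hashes to 3; slot 3 is free -> place at 3.
796 hashes to 4, h2=7; 4,0 taken -> place at 7.
Table: [759, _, _, 355, 798, 896, 864, 796, 899, _, _]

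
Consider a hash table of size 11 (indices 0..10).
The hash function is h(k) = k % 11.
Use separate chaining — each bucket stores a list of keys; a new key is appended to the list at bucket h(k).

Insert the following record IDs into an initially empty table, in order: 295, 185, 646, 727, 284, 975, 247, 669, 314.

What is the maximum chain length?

4

295 -> bucket 9
185 -> bucket 9 (collision)
646 -> bucket 8
727 -> bucket 1
284 -> bucket 9 (collision)
975 -> bucket 7
247 -> bucket 5
669 -> bucket 9 (collision)
314 -> bucket 6
Final buckets:
0: _
1: 727
2: _
3: _
4: _
5: 247
6: 314
7: 975
8: 646
9: 295 -> 185 -> 284 -> 669
10: _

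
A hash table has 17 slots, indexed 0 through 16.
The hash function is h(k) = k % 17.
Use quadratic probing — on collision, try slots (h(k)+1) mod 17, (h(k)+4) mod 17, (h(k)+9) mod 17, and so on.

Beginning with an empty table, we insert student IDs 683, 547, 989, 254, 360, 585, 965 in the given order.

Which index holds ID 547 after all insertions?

4

683: h=3 => slot 3
547: h=3, probe 3,4 => slot 4
989: h=3, probe 3,4,7 => slot 7
254: h=16 => slot 16
360: h=3, probe 3,4,7,12 => slot 12
585: h=7, probe 7,8 => slot 8
965: h=13 => slot 13
Table: [—, —, —, 683, 547, —, —, 989, 585, —, —, —, 360, 965, —, —, 254]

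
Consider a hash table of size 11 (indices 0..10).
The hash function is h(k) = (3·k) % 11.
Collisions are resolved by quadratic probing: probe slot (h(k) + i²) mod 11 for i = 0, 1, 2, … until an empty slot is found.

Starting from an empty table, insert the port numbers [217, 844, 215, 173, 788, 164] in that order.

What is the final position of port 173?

6

217 hashes to 2; slot 2 is free => place at 2.
844 hashes to 2; 2 taken => place at 3.
215 hashes to 7; slot 7 is free => place at 7.
173 hashes to 2; 2,3 taken => place at 6.
788 hashes to 10; slot 10 is free => place at 10.
164 hashes to 8; slot 8 is free => place at 8.
Table: [-, -, 217, 844, -, -, 173, 215, 164, -, 788]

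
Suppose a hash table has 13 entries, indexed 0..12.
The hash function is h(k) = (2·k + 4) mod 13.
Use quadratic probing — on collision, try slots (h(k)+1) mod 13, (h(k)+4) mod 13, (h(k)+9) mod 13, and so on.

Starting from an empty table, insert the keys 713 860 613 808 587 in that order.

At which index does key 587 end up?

713: h=0 => slot 0
860: h=8 => slot 8
613: h=8, probe 8,9 => slot 9
808: h=8, probe 8,9,12 => slot 12
587: h=8, probe 8,9,12,4 => slot 4
Table: [713, ∅, ∅, ∅, 587, ∅, ∅, ∅, 860, 613, ∅, ∅, 808]

4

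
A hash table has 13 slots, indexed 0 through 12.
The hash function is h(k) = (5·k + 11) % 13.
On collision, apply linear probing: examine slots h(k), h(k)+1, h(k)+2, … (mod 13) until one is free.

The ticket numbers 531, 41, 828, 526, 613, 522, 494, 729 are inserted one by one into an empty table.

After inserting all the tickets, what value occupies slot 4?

531: h=1 → slot 1
41: h=8 → slot 8
828: h=4 → slot 4
526: h=2 → slot 2
613: h=8, probe 8,9 → slot 9
522: h=8, probe 8,9,10 → slot 10
494: h=11 → slot 11
729: h=3 → slot 3
Table: [_, 531, 526, 729, 828, _, _, _, 41, 613, 522, 494, _]

828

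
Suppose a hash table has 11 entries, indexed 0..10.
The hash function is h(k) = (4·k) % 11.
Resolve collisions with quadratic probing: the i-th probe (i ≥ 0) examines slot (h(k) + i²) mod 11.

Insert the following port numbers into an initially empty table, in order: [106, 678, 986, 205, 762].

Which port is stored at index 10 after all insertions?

986

Insert 106: h=6, slot 6 empty => index 6.
Insert 678: h=6, slot 6 occupied => index 7.
Insert 986: h=6, slots 6,7 occupied => index 10.
Insert 205: h=6, slots 6,7,10 occupied => index 4.
Insert 762: h=1, slot 1 empty => index 1.
Table: [-, 762, -, -, 205, -, 106, 678, -, -, 986]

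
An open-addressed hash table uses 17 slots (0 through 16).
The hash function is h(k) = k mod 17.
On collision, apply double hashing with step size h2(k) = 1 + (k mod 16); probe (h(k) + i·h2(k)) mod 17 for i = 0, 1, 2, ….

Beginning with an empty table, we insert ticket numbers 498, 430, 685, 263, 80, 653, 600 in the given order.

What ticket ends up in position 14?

Insert 498: h=5, slot 5 empty => index 5.
Insert 430: h=5, h2=15, slot 5 occupied => index 3.
Insert 685: h=5, h2=14, slot 5 occupied => index 2.
Insert 263: h=8, slot 8 empty => index 8.
Insert 80: h=12, slot 12 empty => index 12.
Insert 653: h=7, slot 7 empty => index 7.
Insert 600: h=5, h2=9, slot 5 occupied => index 14.
Table: [_, _, 685, 430, _, 498, _, 653, 263, _, _, _, 80, _, 600, _, _]

600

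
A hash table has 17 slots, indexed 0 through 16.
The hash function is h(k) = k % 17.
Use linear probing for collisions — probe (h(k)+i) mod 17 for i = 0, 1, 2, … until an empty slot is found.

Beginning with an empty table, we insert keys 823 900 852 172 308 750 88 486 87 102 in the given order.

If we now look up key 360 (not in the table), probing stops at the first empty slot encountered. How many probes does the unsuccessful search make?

7

Insert 823: h=7, slot 7 empty => index 7.
Insert 900: h=16, slot 16 empty => index 16.
Insert 852: h=2, slot 2 empty => index 2.
Insert 172: h=2, slot 2 occupied => index 3.
Insert 308: h=2, slots 2,3 occupied => index 4.
Insert 750: h=2, slots 2,3,4 occupied => index 5.
Insert 88: h=3, slots 3,4,5 occupied => index 6.
Insert 486: h=10, slot 10 empty => index 10.
Insert 87: h=2, slots 2,3,4,5,6,7 occupied => index 8.
Insert 102: h=0, slot 0 empty => index 0.
Table: [102, —, 852, 172, 308, 750, 88, 823, 87, —, 486, —, —, —, —, —, 900]
Lookup 360: h=3, probe 3,4,5,6,7,8,9 → slot 9 empty, not found.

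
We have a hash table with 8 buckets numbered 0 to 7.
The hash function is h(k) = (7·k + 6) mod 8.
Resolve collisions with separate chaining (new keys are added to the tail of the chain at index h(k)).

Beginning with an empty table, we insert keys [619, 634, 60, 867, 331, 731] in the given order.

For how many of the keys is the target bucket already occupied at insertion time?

619 → bucket 3
634 → bucket 4
60 → bucket 2
867 → bucket 3 (collision)
331 → bucket 3 (collision)
731 → bucket 3 (collision)
Final buckets:
0: .
1: .
2: 60
3: 619 -> 867 -> 331 -> 731
4: 634
5: .
6: .
7: .

3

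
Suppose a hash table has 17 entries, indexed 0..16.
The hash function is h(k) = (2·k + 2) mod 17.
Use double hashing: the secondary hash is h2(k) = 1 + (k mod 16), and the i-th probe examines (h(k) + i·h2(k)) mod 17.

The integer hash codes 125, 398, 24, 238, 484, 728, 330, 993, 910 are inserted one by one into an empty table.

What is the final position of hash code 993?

3

125 hashes to 14; slot 14 is free → place at 14.
398 hashes to 16; slot 16 is free → place at 16.
24 hashes to 16, h2=9; 16 taken → place at 8.
238 hashes to 2; slot 2 is free → place at 2.
484 hashes to 1; slot 1 is free → place at 1.
728 hashes to 13; slot 13 is free → place at 13.
330 hashes to 16, h2=11; 16 taken → place at 10.
993 hashes to 16, h2=2; 16,1 taken → place at 3.
910 hashes to 3, h2=15; 3,1,16,14 taken → place at 12.
Table: [_, 484, 238, 993, _, _, _, _, 24, _, 330, _, 910, 728, 125, _, 398]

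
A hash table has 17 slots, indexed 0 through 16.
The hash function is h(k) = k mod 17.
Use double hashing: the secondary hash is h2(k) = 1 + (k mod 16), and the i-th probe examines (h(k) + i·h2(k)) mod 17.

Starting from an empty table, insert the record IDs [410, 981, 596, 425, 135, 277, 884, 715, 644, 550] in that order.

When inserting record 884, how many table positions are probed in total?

3

410: h=2 => slot 2
981: h=12 => slot 12
596: h=1 => slot 1
425: h=0 => slot 0
135: h=16 => slot 16
277: h=5 => slot 5
884: h=0, h2=5, probe 0,5,10 => slot 10
715: h=1, h2=12, probe 1,13 => slot 13
644: h=15 => slot 15
550: h=6 => slot 6
Table: [425, 596, 410, ∅, ∅, 277, 550, ∅, ∅, ∅, 884, ∅, 981, 715, ∅, 644, 135]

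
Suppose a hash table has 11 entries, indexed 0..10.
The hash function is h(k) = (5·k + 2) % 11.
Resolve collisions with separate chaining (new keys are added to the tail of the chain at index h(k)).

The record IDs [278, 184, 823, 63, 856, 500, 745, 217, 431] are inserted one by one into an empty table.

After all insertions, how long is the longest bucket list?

Insert 278: h=6, bucket 6 empty -> new chain.
Insert 184: h=9, bucket 9 empty -> new chain.
Insert 823: h=3, bucket 3 empty -> new chain.
Insert 63: h=9, bucket 9 nonempty -> append to chain.
Insert 856: h=3, bucket 3 nonempty -> append to chain.
Insert 500: h=5, bucket 5 empty -> new chain.
Insert 745: h=9, bucket 9 nonempty -> append to chain.
Insert 217: h=9, bucket 9 nonempty -> append to chain.
Insert 431: h=1, bucket 1 empty -> new chain.
Final buckets:
0: .
1: 431
2: .
3: 823 -> 856
4: .
5: 500
6: 278
7: .
8: .
9: 184 -> 63 -> 745 -> 217
10: .

4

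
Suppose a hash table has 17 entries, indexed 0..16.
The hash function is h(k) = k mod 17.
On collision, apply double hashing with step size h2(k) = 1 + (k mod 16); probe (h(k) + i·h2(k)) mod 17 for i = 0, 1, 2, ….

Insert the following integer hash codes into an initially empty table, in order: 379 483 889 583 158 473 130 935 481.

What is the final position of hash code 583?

Insert 379: h=5, slot 5 empty → index 5.
Insert 483: h=7, slot 7 empty → index 7.
Insert 889: h=5, h2=10, slot 5 occupied → index 15.
Insert 583: h=5, h2=8, slot 5 occupied → index 13.
Insert 158: h=5, h2=15, slot 5 occupied → index 3.
Insert 473: h=14, slot 14 empty → index 14.
Insert 130: h=11, slot 11 empty → index 11.
Insert 935: h=0, slot 0 empty → index 0.
Insert 481: h=5, h2=2, slots 5,7 occupied → index 9.
Table: [935, ., ., 158, ., 379, ., 483, ., 481, ., 130, ., 583, 473, 889, .]

13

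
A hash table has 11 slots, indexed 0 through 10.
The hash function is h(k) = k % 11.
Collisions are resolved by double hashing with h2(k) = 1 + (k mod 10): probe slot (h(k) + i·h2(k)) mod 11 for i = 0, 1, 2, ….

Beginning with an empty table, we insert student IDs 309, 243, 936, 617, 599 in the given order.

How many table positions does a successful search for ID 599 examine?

2

309: h=1 → slot 1
243: h=1, h2=4, probe 1,5 → slot 5
936: h=1, h2=7, probe 1,8 → slot 8
617: h=1, h2=8, probe 1,9 → slot 9
599: h=5, h2=10, probe 5,4 → slot 4
Table: [., 309, ., ., 599, 243, ., ., 936, 617, .]
Lookup 599: h=5, h2=10, probe 5,4 → found at 4.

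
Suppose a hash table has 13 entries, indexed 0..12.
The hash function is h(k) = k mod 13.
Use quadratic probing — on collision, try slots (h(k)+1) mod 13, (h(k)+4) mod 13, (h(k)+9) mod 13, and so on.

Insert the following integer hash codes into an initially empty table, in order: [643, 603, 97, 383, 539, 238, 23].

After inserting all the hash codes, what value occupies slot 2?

539

643 hashes to 6; slot 6 is free → place at 6.
603 hashes to 5; slot 5 is free → place at 5.
97 hashes to 6; 6 taken → place at 7.
383 hashes to 6; 6,7 taken → place at 10.
539 hashes to 6; 6,7,10 taken → place at 2.
238 hashes to 4; slot 4 is free → place at 4.
23 hashes to 10; 10 taken → place at 11.
Table: [—, —, 539, —, 238, 603, 643, 97, —, —, 383, 23, —]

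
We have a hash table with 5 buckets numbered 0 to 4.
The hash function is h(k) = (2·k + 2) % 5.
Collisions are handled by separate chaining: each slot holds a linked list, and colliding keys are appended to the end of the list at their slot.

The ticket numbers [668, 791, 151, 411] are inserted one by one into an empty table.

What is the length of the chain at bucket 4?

3

668 -> bucket 3
791 -> bucket 4
151 -> bucket 4 (collision)
411 -> bucket 4 (collision)
Final buckets:
0: -
1: -
2: -
3: 668
4: 791 -> 151 -> 411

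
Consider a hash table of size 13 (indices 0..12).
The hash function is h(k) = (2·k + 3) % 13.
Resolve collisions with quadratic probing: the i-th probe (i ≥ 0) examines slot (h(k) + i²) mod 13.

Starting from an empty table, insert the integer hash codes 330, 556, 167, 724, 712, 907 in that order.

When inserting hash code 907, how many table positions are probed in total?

3

330: h=0 → slot 0
556: h=10 → slot 10
167: h=12 → slot 12
724: h=8 → slot 8
712: h=10, probe 10,11 → slot 11
907: h=10, probe 10,11,1 → slot 1
Table: [330, 907, -, -, -, -, -, -, 724, -, 556, 712, 167]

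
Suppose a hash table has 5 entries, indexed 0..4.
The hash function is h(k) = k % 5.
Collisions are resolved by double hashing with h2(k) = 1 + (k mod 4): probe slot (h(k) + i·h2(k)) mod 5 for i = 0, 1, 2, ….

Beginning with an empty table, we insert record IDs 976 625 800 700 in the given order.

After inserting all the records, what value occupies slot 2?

976 hashes to 1; slot 1 is free -> place at 1.
625 hashes to 0; slot 0 is free -> place at 0.
800 hashes to 0, h2=1; 0,1 taken -> place at 2.
700 hashes to 0, h2=1; 0,1,2 taken -> place at 3.
Table: [625, 976, 800, 700, _]

800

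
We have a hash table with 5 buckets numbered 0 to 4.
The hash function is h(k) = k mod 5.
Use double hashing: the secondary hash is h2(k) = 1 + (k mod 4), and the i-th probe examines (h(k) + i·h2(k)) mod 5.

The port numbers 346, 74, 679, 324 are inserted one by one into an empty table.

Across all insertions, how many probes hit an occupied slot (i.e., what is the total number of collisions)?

346 hashes to 1; slot 1 is free → place at 1.
74 hashes to 4; slot 4 is free → place at 4.
679 hashes to 4, h2=4; 4 taken → place at 3.
324 hashes to 4, h2=1; 4 taken → place at 0.
Table: [324, 346, _, 679, 74]

2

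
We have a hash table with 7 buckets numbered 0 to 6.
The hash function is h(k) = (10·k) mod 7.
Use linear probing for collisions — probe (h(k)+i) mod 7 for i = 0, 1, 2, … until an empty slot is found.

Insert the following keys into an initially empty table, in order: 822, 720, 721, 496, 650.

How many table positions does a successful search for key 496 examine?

2

822 hashes to 2; slot 2 is free => place at 2.
720 hashes to 4; slot 4 is free => place at 4.
721 hashes to 0; slot 0 is free => place at 0.
496 hashes to 4; 4 taken => place at 5.
650 hashes to 4; 4,5 taken => place at 6.
Table: [721, ∅, 822, ∅, 720, 496, 650]
Lookup 496: h=4, probe 4,5 → found at 5.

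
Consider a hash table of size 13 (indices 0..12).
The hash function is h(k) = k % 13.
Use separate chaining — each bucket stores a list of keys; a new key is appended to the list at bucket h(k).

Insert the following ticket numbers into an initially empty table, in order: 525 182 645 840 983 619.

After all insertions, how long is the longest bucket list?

525 → bucket 5
182 → bucket 0
645 → bucket 8
840 → bucket 8 (collision)
983 → bucket 8 (collision)
619 → bucket 8 (collision)
Final buckets:
0: 182
1: ∅
2: ∅
3: ∅
4: ∅
5: 525
6: ∅
7: ∅
8: 645 -> 840 -> 983 -> 619
9: ∅
10: ∅
11: ∅
12: ∅

4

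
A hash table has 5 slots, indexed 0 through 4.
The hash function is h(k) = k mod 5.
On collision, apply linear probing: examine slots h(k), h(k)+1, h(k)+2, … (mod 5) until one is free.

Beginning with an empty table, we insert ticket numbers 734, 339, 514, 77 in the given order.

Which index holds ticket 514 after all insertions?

734 hashes to 4; slot 4 is free => place at 4.
339 hashes to 4; 4 taken => place at 0.
514 hashes to 4; 4,0 taken => place at 1.
77 hashes to 2; slot 2 is free => place at 2.
Table: [339, 514, 77, ∅, 734]

1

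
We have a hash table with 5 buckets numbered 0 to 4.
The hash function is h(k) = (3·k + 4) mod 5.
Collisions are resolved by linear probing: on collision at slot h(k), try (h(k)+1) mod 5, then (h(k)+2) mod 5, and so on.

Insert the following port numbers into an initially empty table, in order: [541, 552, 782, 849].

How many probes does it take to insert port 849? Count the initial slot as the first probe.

Insert 541: h=2, slot 2 empty → index 2.
Insert 552: h=0, slot 0 empty → index 0.
Insert 782: h=0, slot 0 occupied → index 1.
Insert 849: h=1, slots 1,2 occupied → index 3.
Table: [552, 782, 541, 849, ∅]

3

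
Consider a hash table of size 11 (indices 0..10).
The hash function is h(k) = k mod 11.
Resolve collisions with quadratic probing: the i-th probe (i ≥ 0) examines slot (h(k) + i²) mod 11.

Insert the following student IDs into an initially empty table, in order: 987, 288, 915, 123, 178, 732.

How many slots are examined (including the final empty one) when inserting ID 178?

Insert 987: h=8, slot 8 empty -> index 8.
Insert 288: h=2, slot 2 empty -> index 2.
Insert 915: h=2, slot 2 occupied -> index 3.
Insert 123: h=2, slots 2,3 occupied -> index 6.
Insert 178: h=2, slots 2,3,6 occupied -> index 0.
Insert 732: h=6, slot 6 occupied -> index 7.
Table: [178, ., 288, 915, ., ., 123, 732, 987, ., .]

4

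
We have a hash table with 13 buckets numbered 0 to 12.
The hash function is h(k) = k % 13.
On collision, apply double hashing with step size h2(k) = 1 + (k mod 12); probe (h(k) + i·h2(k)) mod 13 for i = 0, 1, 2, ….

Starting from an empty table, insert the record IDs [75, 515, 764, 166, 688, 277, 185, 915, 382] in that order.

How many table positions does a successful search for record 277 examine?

6

Insert 75: h=10, slot 10 empty → index 10.
Insert 515: h=8, slot 8 empty → index 8.
Insert 764: h=10, h2=9, slot 10 occupied → index 6.
Insert 166: h=10, h2=11, slots 10,8,6 occupied → index 4.
Insert 688: h=12, slot 12 empty → index 12.
Insert 277: h=4, h2=2, slots 4,6,8,10,12 occupied → index 1.
Insert 185: h=3, slot 3 empty → index 3.
Insert 915: h=5, slot 5 empty → index 5.
Insert 382: h=5, h2=11, slots 5,3,1,12,10,8,6,4 occupied → index 2.
Table: [∅, 277, 382, 185, 166, 915, 764, ∅, 515, ∅, 75, ∅, 688]
Lookup 277: h=4, h2=2, probe 4,6,8,10,12,1 → found at 1.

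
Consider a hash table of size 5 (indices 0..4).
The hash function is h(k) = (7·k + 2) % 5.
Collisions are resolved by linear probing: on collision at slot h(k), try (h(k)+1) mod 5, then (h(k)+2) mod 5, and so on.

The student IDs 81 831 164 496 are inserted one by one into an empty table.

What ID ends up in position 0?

81 hashes to 4; slot 4 is free => place at 4.
831 hashes to 4; 4 taken => place at 0.
164 hashes to 0; 0 taken => place at 1.
496 hashes to 4; 4,0,1 taken => place at 2.
Table: [831, 164, 496, ∅, 81]

831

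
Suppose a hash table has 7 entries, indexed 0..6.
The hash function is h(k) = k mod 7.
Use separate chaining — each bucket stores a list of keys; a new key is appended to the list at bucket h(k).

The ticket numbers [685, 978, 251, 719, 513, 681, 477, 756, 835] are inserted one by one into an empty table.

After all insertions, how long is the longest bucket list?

685 -> bucket 6
978 -> bucket 5
251 -> bucket 6 (collision)
719 -> bucket 5 (collision)
513 -> bucket 2
681 -> bucket 2 (collision)
477 -> bucket 1
756 -> bucket 0
835 -> bucket 2 (collision)
Final buckets:
0: 756
1: 477
2: 513 -> 681 -> 835
3: —
4: —
5: 978 -> 719
6: 685 -> 251

3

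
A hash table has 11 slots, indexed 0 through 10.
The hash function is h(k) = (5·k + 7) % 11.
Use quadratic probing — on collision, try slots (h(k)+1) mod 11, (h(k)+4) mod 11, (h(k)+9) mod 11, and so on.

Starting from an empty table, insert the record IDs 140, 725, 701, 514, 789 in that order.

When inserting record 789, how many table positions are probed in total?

4

140 hashes to 3; slot 3 is free → place at 3.
725 hashes to 2; slot 2 is free → place at 2.
701 hashes to 3; 3 taken → place at 4.
514 hashes to 3; 3,4 taken → place at 7.
789 hashes to 3; 3,4,7 taken → place at 1.
Table: [-, 789, 725, 140, 701, -, -, 514, -, -, -]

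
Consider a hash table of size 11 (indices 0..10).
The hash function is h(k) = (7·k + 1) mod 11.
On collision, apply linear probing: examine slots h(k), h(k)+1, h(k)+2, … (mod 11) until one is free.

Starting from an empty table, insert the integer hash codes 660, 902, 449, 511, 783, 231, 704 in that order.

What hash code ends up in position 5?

660: h=1 -> slot 1
902: h=1, probe 1,2 -> slot 2
449: h=9 -> slot 9
511: h=3 -> slot 3
783: h=4 -> slot 4
231: h=1, probe 1,2,3,4,5 -> slot 5
704: h=1, probe 1,2,3,4,5,6 -> slot 6
Table: [—, 660, 902, 511, 783, 231, 704, —, —, 449, —]

231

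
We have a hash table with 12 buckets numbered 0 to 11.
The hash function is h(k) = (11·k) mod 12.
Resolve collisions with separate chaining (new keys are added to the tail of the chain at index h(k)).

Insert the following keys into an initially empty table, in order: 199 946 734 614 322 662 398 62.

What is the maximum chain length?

199 -> bucket 5
946 -> bucket 2
734 -> bucket 10
614 -> bucket 10 (collision)
322 -> bucket 2 (collision)
662 -> bucket 10 (collision)
398 -> bucket 10 (collision)
62 -> bucket 10 (collision)
Final buckets:
0: -
1: -
2: 946 -> 322
3: -
4: -
5: 199
6: -
7: -
8: -
9: -
10: 734 -> 614 -> 662 -> 398 -> 62
11: -

5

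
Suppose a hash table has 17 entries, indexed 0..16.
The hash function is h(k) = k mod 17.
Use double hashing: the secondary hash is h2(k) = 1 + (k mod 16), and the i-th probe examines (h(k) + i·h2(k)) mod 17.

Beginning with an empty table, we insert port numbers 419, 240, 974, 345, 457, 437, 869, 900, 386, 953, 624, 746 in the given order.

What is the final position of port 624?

419: h=11 => slot 11
240: h=2 => slot 2
974: h=5 => slot 5
345: h=5, h2=10, probe 5,15 => slot 15
457: h=15, h2=10, probe 15,8 => slot 8
437: h=12 => slot 12
869: h=2, h2=6, probe 2,8,14 => slot 14
900: h=16 => slot 16
386: h=12, h2=3, probe 12,15,1 => slot 1
953: h=1, h2=10, probe 1,11,4 => slot 4
624: h=12, h2=1, probe 12,13 => slot 13
746: h=15, h2=11, probe 15,9 => slot 9
Table: [∅, 386, 240, ∅, 953, 974, ∅, ∅, 457, 746, ∅, 419, 437, 624, 869, 345, 900]

13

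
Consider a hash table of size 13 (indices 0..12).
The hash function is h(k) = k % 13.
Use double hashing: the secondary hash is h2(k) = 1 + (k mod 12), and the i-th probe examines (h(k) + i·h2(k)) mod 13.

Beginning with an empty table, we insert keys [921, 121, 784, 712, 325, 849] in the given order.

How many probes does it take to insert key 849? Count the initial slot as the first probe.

2

921 hashes to 11; slot 11 is free -> place at 11.
121 hashes to 4; slot 4 is free -> place at 4.
784 hashes to 4, h2=5; 4 taken -> place at 9.
712 hashes to 10; slot 10 is free -> place at 10.
325 hashes to 0; slot 0 is free -> place at 0.
849 hashes to 4, h2=10; 4 taken -> place at 1.
Table: [325, 849, _, _, 121, _, _, _, _, 784, 712, 921, _]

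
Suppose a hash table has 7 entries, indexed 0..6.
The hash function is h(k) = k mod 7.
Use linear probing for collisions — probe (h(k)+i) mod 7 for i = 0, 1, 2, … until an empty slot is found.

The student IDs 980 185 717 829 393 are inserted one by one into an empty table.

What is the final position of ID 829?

5

Insert 980: h=0, slot 0 empty -> index 0.
Insert 185: h=3, slot 3 empty -> index 3.
Insert 717: h=3, slot 3 occupied -> index 4.
Insert 829: h=3, slots 3,4 occupied -> index 5.
Insert 393: h=1, slot 1 empty -> index 1.
Table: [980, 393, ., 185, 717, 829, .]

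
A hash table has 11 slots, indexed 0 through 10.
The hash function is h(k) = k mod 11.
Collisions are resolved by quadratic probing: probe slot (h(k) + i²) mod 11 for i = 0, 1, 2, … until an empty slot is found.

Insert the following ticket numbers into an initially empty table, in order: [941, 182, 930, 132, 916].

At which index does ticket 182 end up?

7

Insert 941: h=6, slot 6 empty -> index 6.
Insert 182: h=6, slot 6 occupied -> index 7.
Insert 930: h=6, slots 6,7 occupied -> index 10.
Insert 132: h=0, slot 0 empty -> index 0.
Insert 916: h=3, slot 3 empty -> index 3.
Table: [132, _, _, 916, _, _, 941, 182, _, _, 930]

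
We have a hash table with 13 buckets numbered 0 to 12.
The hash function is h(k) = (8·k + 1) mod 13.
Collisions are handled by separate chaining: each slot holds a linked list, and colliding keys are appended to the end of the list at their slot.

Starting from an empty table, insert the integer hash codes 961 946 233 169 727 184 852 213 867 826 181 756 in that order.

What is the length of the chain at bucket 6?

4

Insert 961: h=6, bucket 6 empty -> new chain.
Insert 946: h=3, bucket 3 empty -> new chain.
Insert 233: h=6, bucket 6 nonempty -> append to chain.
Insert 169: h=1, bucket 1 empty -> new chain.
Insert 727: h=6, bucket 6 nonempty -> append to chain.
Insert 184: h=4, bucket 4 empty -> new chain.
Insert 852: h=5, bucket 5 empty -> new chain.
Insert 213: h=2, bucket 2 empty -> new chain.
Insert 867: h=8, bucket 8 empty -> new chain.
Insert 826: h=5, bucket 5 nonempty -> append to chain.
Insert 181: h=6, bucket 6 nonempty -> append to chain.
Insert 756: h=4, bucket 4 nonempty -> append to chain.
Final buckets:
0: -
1: 169
2: 213
3: 946
4: 184 -> 756
5: 852 -> 826
6: 961 -> 233 -> 727 -> 181
7: -
8: 867
9: -
10: -
11: -
12: -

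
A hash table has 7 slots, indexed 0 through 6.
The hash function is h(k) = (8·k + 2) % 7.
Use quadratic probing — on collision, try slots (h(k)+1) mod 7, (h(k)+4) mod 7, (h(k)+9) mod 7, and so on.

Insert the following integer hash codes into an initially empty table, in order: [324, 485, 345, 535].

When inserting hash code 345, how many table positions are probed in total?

Insert 324: h=4, slot 4 empty -> index 4.
Insert 485: h=4, slot 4 occupied -> index 5.
Insert 345: h=4, slots 4,5 occupied -> index 1.
Insert 535: h=5, slot 5 occupied -> index 6.
Table: [_, 345, _, _, 324, 485, 535]

3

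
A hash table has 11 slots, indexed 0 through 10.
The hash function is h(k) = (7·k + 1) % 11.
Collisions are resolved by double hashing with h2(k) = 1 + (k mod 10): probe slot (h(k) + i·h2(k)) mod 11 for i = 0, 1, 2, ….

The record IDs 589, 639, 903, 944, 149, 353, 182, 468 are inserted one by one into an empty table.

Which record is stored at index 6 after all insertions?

468

589 hashes to 10; slot 10 is free → place at 10.
639 hashes to 8; slot 8 is free → place at 8.
903 hashes to 8, h2=4; 8 taken → place at 1.
944 hashes to 9; slot 9 is free → place at 9.
149 hashes to 10, h2=10; 10,9,8 taken → place at 7.
353 hashes to 8, h2=4; 8,1 taken → place at 5.
182 hashes to 10, h2=3; 10 taken → place at 2.
468 hashes to 10, h2=9; 10,8 taken → place at 6.
Table: [∅, 903, 182, ∅, ∅, 353, 468, 149, 639, 944, 589]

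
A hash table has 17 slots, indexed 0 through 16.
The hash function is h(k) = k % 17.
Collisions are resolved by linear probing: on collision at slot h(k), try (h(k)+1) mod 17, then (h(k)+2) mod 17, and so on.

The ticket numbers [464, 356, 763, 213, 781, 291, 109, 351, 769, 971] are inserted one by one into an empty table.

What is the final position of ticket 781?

464: h=5 → slot 5
356: h=16 → slot 16
763: h=15 → slot 15
213: h=9 → slot 9
781: h=16, probe 16,0 → slot 0
291: h=2 → slot 2
109: h=7 → slot 7
351: h=11 → slot 11
769: h=4 → slot 4
971: h=2, probe 2,3 → slot 3
Table: [781, ., 291, 971, 769, 464, ., 109, ., 213, ., 351, ., ., ., 763, 356]

0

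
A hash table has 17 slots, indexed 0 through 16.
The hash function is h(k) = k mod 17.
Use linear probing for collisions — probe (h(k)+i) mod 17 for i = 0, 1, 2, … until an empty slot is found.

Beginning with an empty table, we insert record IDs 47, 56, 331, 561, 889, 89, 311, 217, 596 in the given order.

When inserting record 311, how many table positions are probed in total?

3

47: h=13 => slot 13
56: h=5 => slot 5
331: h=8 => slot 8
561: h=0 => slot 0
889: h=5, probe 5,6 => slot 6
89: h=4 => slot 4
311: h=5, probe 5,6,7 => slot 7
217: h=13, probe 13,14 => slot 14
596: h=1 => slot 1
Table: [561, 596, -, -, 89, 56, 889, 311, 331, -, -, -, -, 47, 217, -, -]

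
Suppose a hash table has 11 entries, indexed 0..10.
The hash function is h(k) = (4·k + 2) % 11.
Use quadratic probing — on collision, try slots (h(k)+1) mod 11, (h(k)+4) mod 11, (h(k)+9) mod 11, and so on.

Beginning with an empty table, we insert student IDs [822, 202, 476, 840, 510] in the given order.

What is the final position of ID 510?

822 hashes to 1; slot 1 is free => place at 1.
202 hashes to 7; slot 7 is free => place at 7.
476 hashes to 3; slot 3 is free => place at 3.
840 hashes to 7; 7 taken => place at 8.
510 hashes to 7; 7,8 taken => place at 0.
Table: [510, 822, -, 476, -, -, -, 202, 840, -, -]

0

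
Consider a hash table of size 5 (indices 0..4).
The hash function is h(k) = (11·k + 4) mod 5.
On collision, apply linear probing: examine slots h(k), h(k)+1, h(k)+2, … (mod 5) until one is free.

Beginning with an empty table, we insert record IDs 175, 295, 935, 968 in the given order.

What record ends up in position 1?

935

175 hashes to 4; slot 4 is free => place at 4.
295 hashes to 4; 4 taken => place at 0.
935 hashes to 4; 4,0 taken => place at 1.
968 hashes to 2; slot 2 is free => place at 2.
Table: [295, 935, 968, —, 175]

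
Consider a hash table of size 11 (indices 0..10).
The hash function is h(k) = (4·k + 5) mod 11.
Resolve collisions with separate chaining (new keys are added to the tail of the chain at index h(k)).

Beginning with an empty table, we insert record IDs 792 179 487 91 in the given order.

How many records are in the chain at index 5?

1

Insert 792: h=5, bucket 5 empty -> new chain.
Insert 179: h=6, bucket 6 empty -> new chain.
Insert 487: h=6, bucket 6 nonempty -> append to chain.
Insert 91: h=6, bucket 6 nonempty -> append to chain.
Final buckets:
0: ∅
1: ∅
2: ∅
3: ∅
4: ∅
5: 792
6: 179 -> 487 -> 91
7: ∅
8: ∅
9: ∅
10: ∅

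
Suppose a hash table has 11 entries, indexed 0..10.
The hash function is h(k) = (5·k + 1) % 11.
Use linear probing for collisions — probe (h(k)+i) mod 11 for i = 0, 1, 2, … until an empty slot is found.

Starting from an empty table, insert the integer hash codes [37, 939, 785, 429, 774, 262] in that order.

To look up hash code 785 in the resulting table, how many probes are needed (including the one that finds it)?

37 hashes to 10; slot 10 is free → place at 10.
939 hashes to 10; 10 taken → place at 0.
785 hashes to 10; 10,0 taken → place at 1.
429 hashes to 1; 1 taken → place at 2.
774 hashes to 10; 10,0,1,2 taken → place at 3.
262 hashes to 2; 2,3 taken → place at 4.
Table: [939, 785, 429, 774, 262, -, -, -, -, -, 37]
Lookup 785: h=10, probe 10,0,1 → found at 1.

3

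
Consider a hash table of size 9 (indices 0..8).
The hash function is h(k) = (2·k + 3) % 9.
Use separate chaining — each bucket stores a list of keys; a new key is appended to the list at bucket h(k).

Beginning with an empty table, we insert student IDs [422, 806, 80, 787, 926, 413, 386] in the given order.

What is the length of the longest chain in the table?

5

422 → bucket 1
806 → bucket 4
80 → bucket 1 (collision)
787 → bucket 2
926 → bucket 1 (collision)
413 → bucket 1 (collision)
386 → bucket 1 (collision)
Final buckets:
0: —
1: 422 -> 80 -> 926 -> 413 -> 386
2: 787
3: —
4: 806
5: —
6: —
7: —
8: —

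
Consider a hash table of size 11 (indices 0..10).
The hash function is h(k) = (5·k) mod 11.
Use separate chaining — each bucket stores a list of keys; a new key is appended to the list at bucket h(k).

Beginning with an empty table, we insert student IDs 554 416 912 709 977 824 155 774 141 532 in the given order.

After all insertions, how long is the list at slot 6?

2

Insert 554: h=9, bucket 9 empty -> new chain.
Insert 416: h=1, bucket 1 empty -> new chain.
Insert 912: h=6, bucket 6 empty -> new chain.
Insert 709: h=3, bucket 3 empty -> new chain.
Insert 977: h=1, bucket 1 nonempty -> append to chain.
Insert 824: h=6, bucket 6 nonempty -> append to chain.
Insert 155: h=5, bucket 5 empty -> new chain.
Insert 774: h=9, bucket 9 nonempty -> append to chain.
Insert 141: h=1, bucket 1 nonempty -> append to chain.
Insert 532: h=9, bucket 9 nonempty -> append to chain.
Final buckets:
0: .
1: 416 -> 977 -> 141
2: .
3: 709
4: .
5: 155
6: 912 -> 824
7: .
8: .
9: 554 -> 774 -> 532
10: .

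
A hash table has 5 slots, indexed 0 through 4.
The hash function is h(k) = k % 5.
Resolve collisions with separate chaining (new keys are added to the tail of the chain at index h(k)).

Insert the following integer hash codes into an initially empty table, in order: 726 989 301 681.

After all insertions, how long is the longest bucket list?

Insert 726: h=1, bucket 1 empty -> new chain.
Insert 989: h=4, bucket 4 empty -> new chain.
Insert 301: h=1, bucket 1 nonempty -> append to chain.
Insert 681: h=1, bucket 1 nonempty -> append to chain.
Final buckets:
0: —
1: 726 -> 301 -> 681
2: —
3: —
4: 989

3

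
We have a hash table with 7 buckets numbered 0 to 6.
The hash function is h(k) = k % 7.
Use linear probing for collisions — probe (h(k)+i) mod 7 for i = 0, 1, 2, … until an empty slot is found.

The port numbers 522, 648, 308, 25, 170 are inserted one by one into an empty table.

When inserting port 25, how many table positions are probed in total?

3

Insert 522: h=4, slot 4 empty → index 4.
Insert 648: h=4, slot 4 occupied → index 5.
Insert 308: h=0, slot 0 empty → index 0.
Insert 25: h=4, slots 4,5 occupied → index 6.
Insert 170: h=2, slot 2 empty → index 2.
Table: [308, _, 170, _, 522, 648, 25]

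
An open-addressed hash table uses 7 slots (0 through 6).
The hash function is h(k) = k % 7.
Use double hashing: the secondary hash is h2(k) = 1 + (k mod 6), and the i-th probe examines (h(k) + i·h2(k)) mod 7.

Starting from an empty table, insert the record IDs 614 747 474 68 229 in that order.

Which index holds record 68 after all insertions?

614 hashes to 5; slot 5 is free → place at 5.
747 hashes to 5, h2=4; 5 taken → place at 2.
474 hashes to 5, h2=1; 5 taken → place at 6.
68 hashes to 5, h2=3; 5 taken → place at 1.
229 hashes to 5, h2=2; 5 taken → place at 0.
Table: [229, 68, 747, —, —, 614, 474]

1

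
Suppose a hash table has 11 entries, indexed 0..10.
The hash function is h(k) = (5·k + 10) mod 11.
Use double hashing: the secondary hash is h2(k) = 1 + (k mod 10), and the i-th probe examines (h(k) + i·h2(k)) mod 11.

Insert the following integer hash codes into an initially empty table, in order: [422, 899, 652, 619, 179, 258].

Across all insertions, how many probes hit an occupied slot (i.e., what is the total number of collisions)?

4

422: h=8 -> slot 8
899: h=6 -> slot 6
652: h=3 -> slot 3
619: h=3, h2=10, probe 3,2 -> slot 2
179: h=3, h2=10, probe 3,2,1 -> slot 1
258: h=2, h2=9, probe 2,0 -> slot 0
Table: [258, 179, 619, 652, _, _, 899, _, 422, _, _]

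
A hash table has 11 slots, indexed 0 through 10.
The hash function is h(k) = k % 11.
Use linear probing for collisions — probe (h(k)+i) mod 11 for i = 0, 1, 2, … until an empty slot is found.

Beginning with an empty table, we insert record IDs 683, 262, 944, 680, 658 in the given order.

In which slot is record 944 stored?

Insert 683: h=1, slot 1 empty -> index 1.
Insert 262: h=9, slot 9 empty -> index 9.
Insert 944: h=9, slot 9 occupied -> index 10.
Insert 680: h=9, slots 9,10 occupied -> index 0.
Insert 658: h=9, slots 9,10,0,1 occupied -> index 2.
Table: [680, 683, 658, _, _, _, _, _, _, 262, 944]

10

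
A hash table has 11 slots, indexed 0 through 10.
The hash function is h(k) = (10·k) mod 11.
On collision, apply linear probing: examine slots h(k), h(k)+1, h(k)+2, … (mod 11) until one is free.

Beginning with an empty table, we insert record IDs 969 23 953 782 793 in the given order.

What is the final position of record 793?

969 hashes to 10; slot 10 is free → place at 10.
23 hashes to 10; 10 taken → place at 0.
953 hashes to 4; slot 4 is free → place at 4.
782 hashes to 10; 10,0 taken → place at 1.
793 hashes to 10; 10,0,1 taken → place at 2.
Table: [23, 782, 793, _, 953, _, _, _, _, _, 969]

2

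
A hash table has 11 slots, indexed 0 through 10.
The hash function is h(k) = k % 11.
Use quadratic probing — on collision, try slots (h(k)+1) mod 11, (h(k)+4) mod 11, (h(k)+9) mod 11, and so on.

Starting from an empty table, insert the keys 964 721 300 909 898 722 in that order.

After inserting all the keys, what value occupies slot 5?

722

964: h=7 → slot 7
721: h=6 → slot 6
300: h=3 → slot 3
909: h=7, probe 7,8 → slot 8
898: h=7, probe 7,8,0 → slot 0
722: h=7, probe 7,8,0,5 → slot 5
Table: [898, —, —, 300, —, 722, 721, 964, 909, —, —]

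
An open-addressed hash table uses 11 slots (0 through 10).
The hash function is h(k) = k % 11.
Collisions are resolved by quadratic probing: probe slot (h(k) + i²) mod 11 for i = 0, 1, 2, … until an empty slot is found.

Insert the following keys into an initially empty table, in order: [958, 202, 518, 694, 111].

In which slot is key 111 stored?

958 hashes to 1; slot 1 is free → place at 1.
202 hashes to 4; slot 4 is free → place at 4.
518 hashes to 1; 1 taken → place at 2.
694 hashes to 1; 1,2 taken → place at 5.
111 hashes to 1; 1,2,5 taken → place at 10.
Table: [∅, 958, 518, ∅, 202, 694, ∅, ∅, ∅, ∅, 111]

10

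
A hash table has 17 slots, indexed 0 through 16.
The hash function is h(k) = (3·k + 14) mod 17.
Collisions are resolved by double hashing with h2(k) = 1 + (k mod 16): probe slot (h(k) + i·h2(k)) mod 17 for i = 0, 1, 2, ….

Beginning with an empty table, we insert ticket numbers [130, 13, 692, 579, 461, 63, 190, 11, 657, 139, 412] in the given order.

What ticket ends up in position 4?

657

130 hashes to 13; slot 13 is free => place at 13.
13 hashes to 2; slot 2 is free => place at 2.
692 hashes to 16; slot 16 is free => place at 16.
579 hashes to 0; slot 0 is free => place at 0.
461 hashes to 3; slot 3 is free => place at 3.
63 hashes to 16, h2=16; 16 taken => place at 15.
190 hashes to 6; slot 6 is free => place at 6.
11 hashes to 13, h2=12; 13 taken => place at 8.
657 hashes to 13, h2=2; 13,15,0,2 taken => place at 4.
139 hashes to 6, h2=12; 6 taken => place at 1.
412 hashes to 9; slot 9 is free => place at 9.
Table: [579, 139, 13, 461, 657, -, 190, -, 11, 412, -, -, -, 130, -, 63, 692]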